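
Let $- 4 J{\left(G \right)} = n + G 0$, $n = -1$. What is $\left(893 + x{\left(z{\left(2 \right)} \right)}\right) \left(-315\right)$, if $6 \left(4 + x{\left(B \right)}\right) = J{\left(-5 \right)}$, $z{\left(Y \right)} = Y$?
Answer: $- \frac{2240385}{8} \approx -2.8005 \cdot 10^{5}$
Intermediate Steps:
$J{\left(G \right)} = \frac{1}{4}$ ($J{\left(G \right)} = - \frac{-1 + G 0}{4} = - \frac{-1 + 0}{4} = \left(- \frac{1}{4}\right) \left(-1\right) = \frac{1}{4}$)
$x{\left(B \right)} = - \frac{95}{24}$ ($x{\left(B \right)} = -4 + \frac{1}{6} \cdot \frac{1}{4} = -4 + \frac{1}{24} = - \frac{95}{24}$)
$\left(893 + x{\left(z{\left(2 \right)} \right)}\right) \left(-315\right) = \left(893 - \frac{95}{24}\right) \left(-315\right) = \frac{21337}{24} \left(-315\right) = - \frac{2240385}{8}$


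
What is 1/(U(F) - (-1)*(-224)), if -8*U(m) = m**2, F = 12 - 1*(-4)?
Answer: -1/256 ≈ -0.0039063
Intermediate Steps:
F = 16 (F = 12 + 4 = 16)
U(m) = -m**2/8
1/(U(F) - (-1)*(-224)) = 1/(-1/8*16**2 - (-1)*(-224)) = 1/(-1/8*256 - 1*224) = 1/(-32 - 224) = 1/(-256) = -1/256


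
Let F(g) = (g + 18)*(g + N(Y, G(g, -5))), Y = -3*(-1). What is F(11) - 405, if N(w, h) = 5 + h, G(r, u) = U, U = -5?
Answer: -86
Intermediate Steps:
G(r, u) = -5
Y = 3
F(g) = g*(18 + g) (F(g) = (g + 18)*(g + (5 - 5)) = (18 + g)*(g + 0) = (18 + g)*g = g*(18 + g))
F(11) - 405 = 11*(18 + 11) - 405 = 11*29 - 405 = 319 - 405 = -86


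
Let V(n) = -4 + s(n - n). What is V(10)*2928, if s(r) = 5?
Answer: 2928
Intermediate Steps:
V(n) = 1 (V(n) = -4 + 5 = 1)
V(10)*2928 = 1*2928 = 2928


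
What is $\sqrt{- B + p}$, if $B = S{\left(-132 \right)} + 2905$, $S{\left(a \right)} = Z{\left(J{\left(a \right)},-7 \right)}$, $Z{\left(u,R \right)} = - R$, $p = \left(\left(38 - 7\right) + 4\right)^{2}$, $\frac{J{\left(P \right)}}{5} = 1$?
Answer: $i \sqrt{1687} \approx 41.073 i$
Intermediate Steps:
$J{\left(P \right)} = 5$ ($J{\left(P \right)} = 5 \cdot 1 = 5$)
$p = 1225$ ($p = \left(\left(38 - 7\right) + 4\right)^{2} = \left(31 + 4\right)^{2} = 35^{2} = 1225$)
$S{\left(a \right)} = 7$ ($S{\left(a \right)} = \left(-1\right) \left(-7\right) = 7$)
$B = 2912$ ($B = 7 + 2905 = 2912$)
$\sqrt{- B + p} = \sqrt{\left(-1\right) 2912 + 1225} = \sqrt{-2912 + 1225} = \sqrt{-1687} = i \sqrt{1687}$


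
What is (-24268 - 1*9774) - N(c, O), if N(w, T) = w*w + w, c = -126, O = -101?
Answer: -49792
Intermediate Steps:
N(w, T) = w + w² (N(w, T) = w² + w = w + w²)
(-24268 - 1*9774) - N(c, O) = (-24268 - 1*9774) - (-126)*(1 - 126) = (-24268 - 9774) - (-126)*(-125) = -34042 - 1*15750 = -34042 - 15750 = -49792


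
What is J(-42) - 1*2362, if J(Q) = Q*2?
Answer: -2446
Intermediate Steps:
J(Q) = 2*Q
J(-42) - 1*2362 = 2*(-42) - 1*2362 = -84 - 2362 = -2446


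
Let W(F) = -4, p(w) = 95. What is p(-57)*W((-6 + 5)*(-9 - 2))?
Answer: -380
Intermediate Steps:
p(-57)*W((-6 + 5)*(-9 - 2)) = 95*(-4) = -380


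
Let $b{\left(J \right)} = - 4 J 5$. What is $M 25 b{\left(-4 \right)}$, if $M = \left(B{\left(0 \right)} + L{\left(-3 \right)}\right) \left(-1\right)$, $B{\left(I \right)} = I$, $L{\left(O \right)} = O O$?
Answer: $-18000$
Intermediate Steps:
$b{\left(J \right)} = - 20 J$
$L{\left(O \right)} = O^{2}$
$M = -9$ ($M = \left(0 + \left(-3\right)^{2}\right) \left(-1\right) = \left(0 + 9\right) \left(-1\right) = 9 \left(-1\right) = -9$)
$M 25 b{\left(-4 \right)} = \left(-9\right) 25 \left(\left(-20\right) \left(-4\right)\right) = \left(-225\right) 80 = -18000$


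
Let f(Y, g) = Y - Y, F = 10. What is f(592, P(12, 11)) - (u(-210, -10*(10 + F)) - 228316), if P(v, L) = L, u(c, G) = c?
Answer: 228526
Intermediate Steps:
f(Y, g) = 0
f(592, P(12, 11)) - (u(-210, -10*(10 + F)) - 228316) = 0 - (-210 - 228316) = 0 - 1*(-228526) = 0 + 228526 = 228526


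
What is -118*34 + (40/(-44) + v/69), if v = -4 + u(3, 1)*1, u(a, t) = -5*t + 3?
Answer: -1015288/253 ≈ -4013.0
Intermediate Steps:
u(a, t) = 3 - 5*t
v = -6 (v = -4 + (3 - 5*1)*1 = -4 + (3 - 5)*1 = -4 - 2*1 = -4 - 2 = -6)
-118*34 + (40/(-44) + v/69) = -118*34 + (40/(-44) - 6/69) = -4012 + (40*(-1/44) - 6*1/69) = -4012 + (-10/11 - 2/23) = -4012 - 252/253 = -1015288/253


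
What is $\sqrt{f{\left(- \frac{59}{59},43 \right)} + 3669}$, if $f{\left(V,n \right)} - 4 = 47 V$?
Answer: $7 \sqrt{74} \approx 60.216$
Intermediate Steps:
$f{\left(V,n \right)} = 4 + 47 V$
$\sqrt{f{\left(- \frac{59}{59},43 \right)} + 3669} = \sqrt{\left(4 + 47 \left(- \frac{59}{59}\right)\right) + 3669} = \sqrt{\left(4 + 47 \left(\left(-59\right) \frac{1}{59}\right)\right) + 3669} = \sqrt{\left(4 + 47 \left(-1\right)\right) + 3669} = \sqrt{\left(4 - 47\right) + 3669} = \sqrt{-43 + 3669} = \sqrt{3626} = 7 \sqrt{74}$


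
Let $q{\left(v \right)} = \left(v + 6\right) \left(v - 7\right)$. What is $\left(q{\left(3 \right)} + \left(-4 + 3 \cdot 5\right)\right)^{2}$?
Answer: $625$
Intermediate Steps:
$q{\left(v \right)} = \left(-7 + v\right) \left(6 + v\right)$ ($q{\left(v \right)} = \left(6 + v\right) \left(-7 + v\right) = \left(-7 + v\right) \left(6 + v\right)$)
$\left(q{\left(3 \right)} + \left(-4 + 3 \cdot 5\right)\right)^{2} = \left(\left(-42 + 3^{2} - 3\right) + \left(-4 + 3 \cdot 5\right)\right)^{2} = \left(\left(-42 + 9 - 3\right) + \left(-4 + 15\right)\right)^{2} = \left(-36 + 11\right)^{2} = \left(-25\right)^{2} = 625$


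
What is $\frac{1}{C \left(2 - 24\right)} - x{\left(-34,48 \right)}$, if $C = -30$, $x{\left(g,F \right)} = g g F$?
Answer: $- \frac{36622079}{660} \approx -55488.0$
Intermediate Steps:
$x{\left(g,F \right)} = F g^{2}$ ($x{\left(g,F \right)} = g^{2} F = F g^{2}$)
$\frac{1}{C \left(2 - 24\right)} - x{\left(-34,48 \right)} = \frac{1}{\left(-30\right) \left(2 - 24\right)} - 48 \left(-34\right)^{2} = \frac{1}{\left(-30\right) \left(-22\right)} - 48 \cdot 1156 = \frac{1}{660} - 55488 = - \frac{36622079}{660}$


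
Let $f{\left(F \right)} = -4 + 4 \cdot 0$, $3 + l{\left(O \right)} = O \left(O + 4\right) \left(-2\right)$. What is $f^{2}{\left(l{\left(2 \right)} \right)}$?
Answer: $16$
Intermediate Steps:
$l{\left(O \right)} = -3 + O \left(-8 - 2 O\right)$ ($l{\left(O \right)} = -3 + O \left(O + 4\right) \left(-2\right) = -3 + O \left(4 + O\right) \left(-2\right) = -3 + O \left(-8 - 2 O\right)$)
$f{\left(F \right)} = -4$ ($f{\left(F \right)} = -4 + 0 = -4$)
$f^{2}{\left(l{\left(2 \right)} \right)} = \left(-4\right)^{2} = 16$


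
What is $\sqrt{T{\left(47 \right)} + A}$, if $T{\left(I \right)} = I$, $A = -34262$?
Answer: $i \sqrt{34215} \approx 184.97 i$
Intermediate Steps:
$\sqrt{T{\left(47 \right)} + A} = \sqrt{47 - 34262} = \sqrt{-34215} = i \sqrt{34215}$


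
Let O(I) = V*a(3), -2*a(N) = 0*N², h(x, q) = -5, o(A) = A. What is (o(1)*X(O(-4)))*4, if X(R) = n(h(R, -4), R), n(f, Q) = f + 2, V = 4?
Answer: -12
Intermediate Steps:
n(f, Q) = 2 + f
a(N) = 0 (a(N) = -0*N² = -½*0 = 0)
O(I) = 0 (O(I) = 4*0 = 0)
X(R) = -3 (X(R) = 2 - 5 = -3)
(o(1)*X(O(-4)))*4 = (1*(-3))*4 = -3*4 = -12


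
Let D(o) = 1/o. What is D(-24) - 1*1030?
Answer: -24721/24 ≈ -1030.0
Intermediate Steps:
D(-24) - 1*1030 = 1/(-24) - 1*1030 = -1/24 - 1030 = -24721/24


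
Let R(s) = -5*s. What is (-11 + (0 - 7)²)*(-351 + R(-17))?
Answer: -10108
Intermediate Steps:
(-11 + (0 - 7)²)*(-351 + R(-17)) = (-11 + (0 - 7)²)*(-351 - 5*(-17)) = (-11 + (-7)²)*(-351 + 85) = (-11 + 49)*(-266) = 38*(-266) = -10108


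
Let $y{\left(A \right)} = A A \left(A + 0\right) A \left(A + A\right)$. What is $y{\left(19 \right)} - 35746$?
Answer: $4916452$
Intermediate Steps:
$y{\left(A \right)} = 2 A^{5}$ ($y{\left(A \right)} = A^{2} A A 2 A = A^{2} A^{2} \cdot 2 A = A^{4} \cdot 2 A = 2 A^{5}$)
$y{\left(19 \right)} - 35746 = 2 \cdot 19^{5} - 35746 = 2 \cdot 2476099 - 35746 = 4952198 - 35746 = 4916452$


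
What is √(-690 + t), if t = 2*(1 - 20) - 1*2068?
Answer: 2*I*√699 ≈ 52.877*I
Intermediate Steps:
t = -2106 (t = 2*(-19) - 2068 = -38 - 2068 = -2106)
√(-690 + t) = √(-690 - 2106) = √(-2796) = 2*I*√699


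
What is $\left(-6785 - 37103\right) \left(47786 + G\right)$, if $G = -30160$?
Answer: $-773569888$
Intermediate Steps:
$\left(-6785 - 37103\right) \left(47786 + G\right) = \left(-6785 - 37103\right) \left(47786 - 30160\right) = \left(-43888\right) 17626 = -773569888$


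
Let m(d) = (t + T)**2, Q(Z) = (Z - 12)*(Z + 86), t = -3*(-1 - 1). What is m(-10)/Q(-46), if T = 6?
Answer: -9/145 ≈ -0.062069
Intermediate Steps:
t = 6 (t = -3*(-2) = 6)
Q(Z) = (-12 + Z)*(86 + Z)
m(d) = 144 (m(d) = (6 + 6)**2 = 12**2 = 144)
m(-10)/Q(-46) = 144/(-1032 + (-46)**2 + 74*(-46)) = 144/(-1032 + 2116 - 3404) = 144/(-2320) = 144*(-1/2320) = -9/145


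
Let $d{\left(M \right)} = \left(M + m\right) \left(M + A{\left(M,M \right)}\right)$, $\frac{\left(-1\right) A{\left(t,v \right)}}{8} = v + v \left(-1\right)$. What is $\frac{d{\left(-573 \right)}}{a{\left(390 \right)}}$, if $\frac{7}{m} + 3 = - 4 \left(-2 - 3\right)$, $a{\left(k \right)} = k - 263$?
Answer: $\frac{5577582}{2159} \approx 2583.4$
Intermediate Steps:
$a{\left(k \right)} = -263 + k$
$A{\left(t,v \right)} = 0$ ($A{\left(t,v \right)} = - 8 \left(v + v \left(-1\right)\right) = - 8 \left(v - v\right) = \left(-8\right) 0 = 0$)
$m = \frac{7}{17}$ ($m = \frac{7}{-3 - 4 \left(-2 - 3\right)} = \frac{7}{-3 - -20} = \frac{7}{-3 + 20} = \frac{7}{17} \approx 0.41176$)
$d{\left(M \right)} = M \left(\frac{7}{17} + M\right)$ ($d{\left(M \right)} = \left(M + \frac{7}{17}\right) \left(M + 0\right) = \left(\frac{7}{17} + M\right) M = M \left(\frac{7}{17} + M\right)$)
$\frac{d{\left(-573 \right)}}{a{\left(390 \right)}} = \frac{\frac{1}{17} \left(-573\right) \left(7 + 17 \left(-573\right)\right)}{-263 + 390} = \frac{\frac{1}{17} \left(-573\right) \left(7 - 9741\right)}{127} = \frac{1}{17} \left(-573\right) \left(-9734\right) \frac{1}{127} = \frac{5577582}{17} \cdot \frac{1}{127} = \frac{5577582}{2159}$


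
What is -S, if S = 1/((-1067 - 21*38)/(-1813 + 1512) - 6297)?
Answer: 301/1893532 ≈ 0.00015896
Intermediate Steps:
S = -301/1893532 (S = 1/((-1067 - 798)/(-301) - 6297) = 1/(-1865*(-1/301) - 6297) = 1/(1865/301 - 6297) = 1/(-1893532/301) = -301/1893532 ≈ -0.00015896)
-S = -1*(-301/1893532) = 301/1893532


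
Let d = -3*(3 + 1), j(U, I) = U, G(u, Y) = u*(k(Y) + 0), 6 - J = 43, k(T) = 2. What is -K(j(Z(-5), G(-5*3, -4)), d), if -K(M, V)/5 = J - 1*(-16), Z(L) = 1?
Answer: -105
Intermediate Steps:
J = -37 (J = 6 - 1*43 = 6 - 43 = -37)
G(u, Y) = 2*u (G(u, Y) = u*(2 + 0) = u*2 = 2*u)
d = -12 (d = -3*4 = -12)
K(M, V) = 105 (K(M, V) = -5*(-37 - 1*(-16)) = -5*(-37 + 16) = -5*(-21) = 105)
-K(j(Z(-5), G(-5*3, -4)), d) = -1*105 = -105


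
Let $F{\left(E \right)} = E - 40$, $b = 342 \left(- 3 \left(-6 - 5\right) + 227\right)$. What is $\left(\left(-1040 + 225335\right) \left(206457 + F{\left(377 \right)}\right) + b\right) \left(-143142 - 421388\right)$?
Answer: $-26184566283649500$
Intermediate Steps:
$b = 88920$ ($b = 342 \left(\left(-3\right) \left(-11\right) + 227\right) = 342 \left(33 + 227\right) = 342 \cdot 260 = 88920$)
$F{\left(E \right)} = -40 + E$
$\left(\left(-1040 + 225335\right) \left(206457 + F{\left(377 \right)}\right) + b\right) \left(-143142 - 421388\right) = \left(\left(-1040 + 225335\right) \left(206457 + \left(-40 + 377\right)\right) + 88920\right) \left(-143142 - 421388\right) = \left(224295 \left(206457 + 337\right) + 88920\right) \left(-564530\right) = \left(224295 \cdot 206794 + 88920\right) \left(-564530\right) = \left(46382860230 + 88920\right) \left(-564530\right) = 46382949150 \left(-564530\right) = -26184566283649500$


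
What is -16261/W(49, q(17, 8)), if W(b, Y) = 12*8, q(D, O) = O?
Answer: -16261/96 ≈ -169.39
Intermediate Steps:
W(b, Y) = 96
-16261/W(49, q(17, 8)) = -16261/96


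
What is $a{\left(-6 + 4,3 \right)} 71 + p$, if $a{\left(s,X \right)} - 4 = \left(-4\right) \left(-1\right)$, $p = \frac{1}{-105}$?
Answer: $\frac{59639}{105} \approx 567.99$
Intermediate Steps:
$p = - \frac{1}{105} \approx -0.0095238$
$a{\left(s,X \right)} = 8$ ($a{\left(s,X \right)} = 4 - -4 = 4 + 4 = 8$)
$a{\left(-6 + 4,3 \right)} 71 + p = 8 \cdot 71 - \frac{1}{105} = 568 - \frac{1}{105} = \frac{59639}{105}$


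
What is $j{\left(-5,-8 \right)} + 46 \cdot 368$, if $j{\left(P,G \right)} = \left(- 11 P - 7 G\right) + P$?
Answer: $17034$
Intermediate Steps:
$j{\left(P,G \right)} = - 10 P - 7 G$
$j{\left(-5,-8 \right)} + 46 \cdot 368 = \left(\left(-10\right) \left(-5\right) - -56\right) + 46 \cdot 368 = \left(50 + 56\right) + 16928 = 106 + 16928 = 17034$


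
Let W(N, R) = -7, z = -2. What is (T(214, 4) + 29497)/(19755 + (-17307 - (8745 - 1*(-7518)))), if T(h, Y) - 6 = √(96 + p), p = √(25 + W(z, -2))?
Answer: -29503/13815 - √(96 + 3*√2)/13815 ≈ -2.1363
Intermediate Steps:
p = 3*√2 (p = √(25 - 7) = √18 = 3*√2 ≈ 4.2426)
T(h, Y) = 6 + √(96 + 3*√2)
(T(214, 4) + 29497)/(19755 + (-17307 - (8745 - 1*(-7518)))) = ((6 + √(96 + 3*√2)) + 29497)/(19755 + (-17307 - (8745 - 1*(-7518)))) = (29503 + √(96 + 3*√2))/(19755 + (-17307 - (8745 + 7518))) = (29503 + √(96 + 3*√2))/(19755 + (-17307 - 1*16263)) = (29503 + √(96 + 3*√2))/(19755 + (-17307 - 16263)) = (29503 + √(96 + 3*√2))/(19755 - 33570) = (29503 + √(96 + 3*√2))/(-13815) = (29503 + √(96 + 3*√2))*(-1/13815) = -29503/13815 - √(96 + 3*√2)/13815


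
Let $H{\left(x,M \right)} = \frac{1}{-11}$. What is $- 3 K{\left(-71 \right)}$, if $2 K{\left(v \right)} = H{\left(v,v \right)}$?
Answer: $\frac{3}{22} \approx 0.13636$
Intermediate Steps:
$H{\left(x,M \right)} = - \frac{1}{11}$
$K{\left(v \right)} = - \frac{1}{22}$ ($K{\left(v \right)} = \frac{1}{2} \left(- \frac{1}{11}\right) = - \frac{1}{22}$)
$- 3 K{\left(-71 \right)} = \left(-3\right) \left(- \frac{1}{22}\right) = \frac{3}{22}$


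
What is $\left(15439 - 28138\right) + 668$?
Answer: $-12031$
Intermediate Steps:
$\left(15439 - 28138\right) + 668 = -12699 + 668 = -12031$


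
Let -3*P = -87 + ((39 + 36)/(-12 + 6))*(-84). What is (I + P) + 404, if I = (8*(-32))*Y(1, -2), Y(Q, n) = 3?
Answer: -685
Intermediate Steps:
I = -768 (I = (8*(-32))*3 = -256*3 = -768)
P = -321 (P = -(-87 + ((39 + 36)/(-12 + 6))*(-84))/3 = -(-87 + (75/(-6))*(-84))/3 = -(-87 + (75*(-1/6))*(-84))/3 = -(-87 - 25/2*(-84))/3 = -(-87 + 1050)/3 = -1/3*963 = -321)
(I + P) + 404 = (-768 - 321) + 404 = -1089 + 404 = -685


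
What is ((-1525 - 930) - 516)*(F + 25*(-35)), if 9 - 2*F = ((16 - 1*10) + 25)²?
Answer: 4013821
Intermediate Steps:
F = -476 (F = 9/2 - ((16 - 1*10) + 25)²/2 = 9/2 - ((16 - 10) + 25)²/2 = 9/2 - (6 + 25)²/2 = 9/2 - ½*31² = 9/2 - ½*961 = 9/2 - 961/2 = -476)
((-1525 - 930) - 516)*(F + 25*(-35)) = ((-1525 - 930) - 516)*(-476 + 25*(-35)) = (-2455 - 516)*(-476 - 875) = -2971*(-1351) = 4013821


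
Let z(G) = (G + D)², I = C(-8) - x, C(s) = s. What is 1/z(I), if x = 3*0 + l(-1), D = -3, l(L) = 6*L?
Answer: 1/25 ≈ 0.040000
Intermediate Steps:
x = -6 (x = 3*0 + 6*(-1) = 0 - 6 = -6)
I = -2 (I = -8 - 1*(-6) = -8 + 6 = -2)
z(G) = (-3 + G)² (z(G) = (G - 3)² = (-3 + G)²)
1/z(I) = 1/((-3 - 2)²) = 1/((-5)²) = 1/25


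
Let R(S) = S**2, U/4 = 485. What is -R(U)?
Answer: -3763600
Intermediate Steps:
U = 1940 (U = 4*485 = 1940)
-R(U) = -1*1940**2 = -1*3763600 = -3763600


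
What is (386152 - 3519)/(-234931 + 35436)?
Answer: -382633/199495 ≈ -1.9180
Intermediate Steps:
(386152 - 3519)/(-234931 + 35436) = 382633/(-199495) = 382633*(-1/199495) = -382633/199495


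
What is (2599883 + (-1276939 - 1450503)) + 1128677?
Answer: 1001118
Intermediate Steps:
(2599883 + (-1276939 - 1450503)) + 1128677 = (2599883 - 2727442) + 1128677 = -127559 + 1128677 = 1001118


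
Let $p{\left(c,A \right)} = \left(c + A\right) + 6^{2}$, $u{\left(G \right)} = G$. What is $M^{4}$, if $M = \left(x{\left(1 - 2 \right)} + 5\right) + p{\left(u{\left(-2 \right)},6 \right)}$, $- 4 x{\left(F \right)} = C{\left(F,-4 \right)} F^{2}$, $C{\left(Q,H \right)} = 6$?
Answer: $\frac{57289761}{16} \approx 3.5806 \cdot 10^{6}$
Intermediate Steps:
$p{\left(c,A \right)} = 36 + A + c$ ($p{\left(c,A \right)} = \left(A + c\right) + 36 = 36 + A + c$)
$x{\left(F \right)} = - \frac{3 F^{2}}{2}$ ($x{\left(F \right)} = - \frac{6 F^{2}}{4} = - \frac{3 F^{2}}{2}$)
$M = \frac{87}{2}$ ($M = \left(- \frac{3 \left(1 - 2\right)^{2}}{2} + 5\right) + \left(36 + 6 - 2\right) = \left(- \frac{3 \left(-1\right)^{2}}{2} + 5\right) + 40 = \left(\left(- \frac{3}{2}\right) 1 + 5\right) + 40 = \left(- \frac{3}{2} + 5\right) + 40 = \frac{7}{2} + 40 = \frac{87}{2} \approx 43.5$)
$M^{4} = \left(\frac{87}{2}\right)^{4} = \frac{57289761}{16}$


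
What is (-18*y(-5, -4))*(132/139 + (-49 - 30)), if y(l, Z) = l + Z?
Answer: -1757538/139 ≈ -12644.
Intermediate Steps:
y(l, Z) = Z + l
(-18*y(-5, -4))*(132/139 + (-49 - 30)) = (-18*(-4 - 5))*(132/139 + (-49 - 30)) = (-18*(-9))*(132*(1/139) - 79) = 162*(132/139 - 79) = 162*(-10849/139) = -1757538/139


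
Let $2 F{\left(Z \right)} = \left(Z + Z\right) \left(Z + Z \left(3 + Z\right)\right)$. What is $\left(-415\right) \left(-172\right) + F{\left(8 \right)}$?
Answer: $72148$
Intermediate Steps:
$F{\left(Z \right)} = Z \left(Z + Z \left(3 + Z\right)\right)$ ($F{\left(Z \right)} = \frac{\left(Z + Z\right) \left(Z + Z \left(3 + Z\right)\right)}{2} = \frac{2 Z \left(Z + Z \left(3 + Z\right)\right)}{2} = Z \left(Z + Z \left(3 + Z\right)\right)$)
$\left(-415\right) \left(-172\right) + F{\left(8 \right)} = \left(-415\right) \left(-172\right) + 8^{2} \left(4 + 8\right) = 71380 + 64 \cdot 12 = 71380 + 768 = 72148$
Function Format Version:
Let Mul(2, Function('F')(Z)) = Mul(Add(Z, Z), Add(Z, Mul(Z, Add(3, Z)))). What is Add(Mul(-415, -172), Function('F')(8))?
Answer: 72148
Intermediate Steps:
Function('F')(Z) = Mul(Z, Add(Z, Mul(Z, Add(3, Z)))) (Function('F')(Z) = Mul(Rational(1, 2), Mul(Add(Z, Z), Add(Z, Mul(Z, Add(3, Z))))) = Mul(Rational(1, 2), Mul(Mul(2, Z), Add(Z, Mul(Z, Add(3, Z))))) = Mul(Rational(1, 2), Mul(2, Z, Add(Z, Mul(Z, Add(3, Z))))) = Mul(Z, Add(Z, Mul(Z, Add(3, Z)))))
Add(Mul(-415, -172), Function('F')(8)) = Add(Mul(-415, -172), Mul(Pow(8, 2), Add(4, 8))) = Add(71380, Mul(64, 12)) = Add(71380, 768) = 72148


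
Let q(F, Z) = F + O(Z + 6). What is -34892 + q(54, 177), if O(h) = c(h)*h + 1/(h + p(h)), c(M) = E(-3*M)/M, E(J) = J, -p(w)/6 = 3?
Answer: -5838854/165 ≈ -35387.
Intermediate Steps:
p(w) = -18 (p(w) = -6*3 = -18)
c(M) = -3 (c(M) = (-3*M)/M = -3)
O(h) = 1/(-18 + h) - 3*h (O(h) = -3*h + 1/(h - 18) = -3*h + 1/(-18 + h) = 1/(-18 + h) - 3*h)
q(F, Z) = F + (325 - 3*(6 + Z)² + 54*Z)/(-12 + Z) (q(F, Z) = F + (1 - 3*(Z + 6)² + 54*(Z + 6))/(-18 + (Z + 6)) = F + (1 - 3*(6 + Z)² + 54*(6 + Z))/(-18 + (6 + Z)) = F + (1 - 3*(6 + Z)² + (324 + 54*Z))/(-12 + Z) = F + (325 - 3*(6 + Z)² + 54*Z)/(-12 + Z))
-34892 + q(54, 177) = -34892 + (217 - 12*54 - 3*177² + 18*177 + 54*177)/(-12 + 177) = -34892 + (217 - 648 - 3*31329 + 3186 + 9558)/165 = -34892 + (217 - 648 - 93987 + 3186 + 9558)/165 = -34892 + (1/165)*(-81674) = -34892 - 81674/165 = -5838854/165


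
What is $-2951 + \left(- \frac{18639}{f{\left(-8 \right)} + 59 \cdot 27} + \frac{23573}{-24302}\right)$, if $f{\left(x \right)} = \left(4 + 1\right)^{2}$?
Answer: $- \frac{29131575732}{9830159} \approx -2963.5$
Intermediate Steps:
$f{\left(x \right)} = 25$ ($f{\left(x \right)} = 5^{2} = 25$)
$-2951 + \left(- \frac{18639}{f{\left(-8 \right)} + 59 \cdot 27} + \frac{23573}{-24302}\right) = -2951 + \left(- \frac{18639}{25 + 59 \cdot 27} + \frac{23573}{-24302}\right) = -2951 + \left(- \frac{18639}{25 + 1593} + 23573 \left(- \frac{1}{24302}\right)\right) = -2951 - \left(\frac{23573}{24302} + \frac{18639}{1618}\right) = -2951 - \frac{122776523}{9830159} = - \frac{29131575732}{9830159}$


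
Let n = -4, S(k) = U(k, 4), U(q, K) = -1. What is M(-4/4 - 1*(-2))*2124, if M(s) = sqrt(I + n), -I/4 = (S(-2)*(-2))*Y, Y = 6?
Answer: 4248*I*sqrt(13) ≈ 15316.0*I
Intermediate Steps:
S(k) = -1
I = -48 (I = -4*(-1*(-2))*6 = -8*6 = -4*12 = -48)
M(s) = 2*I*sqrt(13) (M(s) = sqrt(-48 - 4) = sqrt(-52) = 2*I*sqrt(13))
M(-4/4 - 1*(-2))*2124 = (2*I*sqrt(13))*2124 = 4248*I*sqrt(13)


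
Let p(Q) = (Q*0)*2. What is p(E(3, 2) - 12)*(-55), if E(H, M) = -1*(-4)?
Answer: 0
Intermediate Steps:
E(H, M) = 4
p(Q) = 0 (p(Q) = 0*2 = 0)
p(E(3, 2) - 12)*(-55) = 0*(-55) = 0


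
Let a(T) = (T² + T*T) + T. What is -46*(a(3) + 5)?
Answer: -1196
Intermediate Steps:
a(T) = T + 2*T² (a(T) = (T² + T²) + T = 2*T² + T = T + 2*T²)
-46*(a(3) + 5) = -46*(3*(1 + 2*3) + 5) = -46*(3*(1 + 6) + 5) = -46*(3*7 + 5) = -46*(21 + 5) = -46*26 = -1196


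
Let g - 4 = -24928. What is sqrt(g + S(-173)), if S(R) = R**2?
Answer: sqrt(5005) ≈ 70.746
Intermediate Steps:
g = -24924 (g = 4 - 24928 = -24924)
sqrt(g + S(-173)) = sqrt(-24924 + (-173)**2) = sqrt(-24924 + 29929) = sqrt(5005)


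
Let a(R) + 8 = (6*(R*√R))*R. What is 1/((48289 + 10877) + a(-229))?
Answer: 29579/11337490893164 - 157323*I*√229/11337490893164 ≈ 2.609e-9 - 2.0999e-7*I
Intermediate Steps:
a(R) = -8 + 6*R^(5/2) (a(R) = -8 + (6*(R*√R))*R = -8 + (6*R^(3/2))*R = -8 + 6*R^(5/2))
1/((48289 + 10877) + a(-229)) = 1/((48289 + 10877) + (-8 + 6*(-229)^(5/2))) = 1/(59166 + (-8 + 6*(52441*I*√229))) = 1/(59166 + (-8 + 314646*I*√229)) = 1/(59158 + 314646*I*√229)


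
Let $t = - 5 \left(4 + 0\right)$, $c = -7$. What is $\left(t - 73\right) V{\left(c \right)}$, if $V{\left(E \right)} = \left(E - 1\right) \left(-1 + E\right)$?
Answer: $-5952$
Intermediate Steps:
$V{\left(E \right)} = \left(-1 + E\right)^{2}$ ($V{\left(E \right)} = \left(-1 + E\right) \left(-1 + E\right) = \left(-1 + E\right)^{2}$)
$t = -20$ ($t = \left(-5\right) 4 = -20$)
$\left(t - 73\right) V{\left(c \right)} = \left(-20 - 73\right) \left(-1 - 7\right)^{2} = - 93 \left(-8\right)^{2} = \left(-93\right) 64 = -5952$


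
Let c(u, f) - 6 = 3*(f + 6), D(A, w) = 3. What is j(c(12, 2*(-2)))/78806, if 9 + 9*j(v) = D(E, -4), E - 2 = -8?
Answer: -1/118209 ≈ -8.4596e-6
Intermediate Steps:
E = -6 (E = 2 - 8 = -6)
c(u, f) = 24 + 3*f (c(u, f) = 6 + 3*(f + 6) = 6 + 3*(6 + f) = 6 + (18 + 3*f) = 24 + 3*f)
j(v) = -⅔ (j(v) = -1 + (⅑)*3 = -1 + ⅓ = -⅔)
j(c(12, 2*(-2)))/78806 = -⅔/78806 = -⅔*1/78806 = -1/118209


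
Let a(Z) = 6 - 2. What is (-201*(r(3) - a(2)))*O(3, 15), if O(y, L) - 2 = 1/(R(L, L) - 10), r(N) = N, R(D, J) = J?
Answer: 2211/5 ≈ 442.20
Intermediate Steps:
a(Z) = 4
O(y, L) = 2 + 1/(-10 + L) (O(y, L) = 2 + 1/(L - 10) = 2 + 1/(-10 + L))
(-201*(r(3) - a(2)))*O(3, 15) = (-201*(3 - 1*4))*((-19 + 2*15)/(-10 + 15)) = (-201*(3 - 4))*((-19 + 30)/5) = (-201*(-1))*((⅕)*11) = 201*(11/5) = 2211/5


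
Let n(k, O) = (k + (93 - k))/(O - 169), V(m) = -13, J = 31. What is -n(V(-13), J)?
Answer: 31/46 ≈ 0.67391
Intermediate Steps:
n(k, O) = 93/(-169 + O)
-n(V(-13), J) = -93/(-169 + 31) = -93/(-138) = -93*(-1)/138 = -1*(-31/46) = 31/46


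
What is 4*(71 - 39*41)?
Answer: -6112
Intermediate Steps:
4*(71 - 39*41) = 4*(71 - 1599) = 4*(-1528) = -6112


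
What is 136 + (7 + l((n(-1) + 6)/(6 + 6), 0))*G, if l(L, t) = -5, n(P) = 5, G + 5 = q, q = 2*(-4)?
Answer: 110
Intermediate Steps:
q = -8
G = -13 (G = -5 - 8 = -13)
136 + (7 + l((n(-1) + 6)/(6 + 6), 0))*G = 136 + (7 - 5)*(-13) = 136 + 2*(-13) = 136 - 26 = 110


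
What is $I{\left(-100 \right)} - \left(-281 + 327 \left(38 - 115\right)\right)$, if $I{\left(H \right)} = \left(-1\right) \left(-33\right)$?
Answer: $25493$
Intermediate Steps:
$I{\left(H \right)} = 33$
$I{\left(-100 \right)} - \left(-281 + 327 \left(38 - 115\right)\right) = 33 - \left(-281 + 327 \left(38 - 115\right)\right) = 33 + \left(281 - -25179\right) = 33 + \left(281 + 25179\right) = 33 + 25460 = 25493$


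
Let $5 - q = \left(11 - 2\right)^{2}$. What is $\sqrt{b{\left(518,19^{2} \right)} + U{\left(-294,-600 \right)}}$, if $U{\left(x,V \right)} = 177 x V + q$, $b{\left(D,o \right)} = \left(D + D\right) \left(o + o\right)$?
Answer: $2 \sqrt{7992679} \approx 5654.3$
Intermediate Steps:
$q = -76$ ($q = 5 - \left(11 - 2\right)^{2} = 5 - 9^{2} = 5 - 81 = -76$)
$b{\left(D,o \right)} = 4 D o$ ($b{\left(D,o \right)} = 2 D 2 o = 4 D o$)
$U{\left(x,V \right)} = -76 + 177 V x$ ($U{\left(x,V \right)} = 177 x V - 76 = 177 V x - 76 = -76 + 177 V x$)
$\sqrt{b{\left(518,19^{2} \right)} + U{\left(-294,-600 \right)}} = \sqrt{4 \cdot 518 \cdot 19^{2} - \left(76 + 106200 \left(-294\right)\right)} = \sqrt{4 \cdot 518 \cdot 361 + \left(-76 + 31222800\right)} = \sqrt{747992 + 31222724} = \sqrt{31970716} = 2 \sqrt{7992679}$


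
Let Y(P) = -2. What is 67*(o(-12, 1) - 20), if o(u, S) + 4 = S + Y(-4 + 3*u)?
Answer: -1675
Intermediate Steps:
o(u, S) = -6 + S (o(u, S) = -4 + (S - 2) = -4 + (-2 + S) = -6 + S)
67*(o(-12, 1) - 20) = 67*((-6 + 1) - 20) = 67*(-5 - 20) = 67*(-25) = -1675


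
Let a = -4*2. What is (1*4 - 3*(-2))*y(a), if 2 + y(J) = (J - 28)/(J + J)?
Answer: 5/2 ≈ 2.5000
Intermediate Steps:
a = -8
y(J) = -2 + (-28 + J)/(2*J) (y(J) = -2 + (J - 28)/(J + J) = -2 + (-28 + J)/((2*J)) = -2 + (-28 + J)*(1/(2*J)) = -2 + (-28 + J)/(2*J))
(1*4 - 3*(-2))*y(a) = (1*4 - 3*(-2))*(-3/2 - 14/(-8)) = (4 + 6)*(-3/2 - 14*(-⅛)) = 10*(-3/2 + 7/4) = 10*(¼) = 5/2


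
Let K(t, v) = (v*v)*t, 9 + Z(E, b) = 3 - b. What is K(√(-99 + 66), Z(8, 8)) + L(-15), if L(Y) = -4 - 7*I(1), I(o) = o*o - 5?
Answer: 24 + 196*I*√33 ≈ 24.0 + 1125.9*I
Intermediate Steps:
Z(E, b) = -6 - b (Z(E, b) = -9 + (3 - b) = -6 - b)
I(o) = -5 + o² (I(o) = o² - 5 = -5 + o²)
L(Y) = 24 (L(Y) = -4 - 7*(-5 + 1²) = -4 - 7*(-5 + 1) = -4 - 7*(-4) = -4 + 28 = 24)
K(t, v) = t*v² (K(t, v) = v²*t = t*v²)
K(√(-99 + 66), Z(8, 8)) + L(-15) = √(-99 + 66)*(-6 - 1*8)² + 24 = √(-33)*(-6 - 8)² + 24 = (I*√33)*(-14)² + 24 = (I*√33)*196 + 24 = 196*I*√33 + 24 = 24 + 196*I*√33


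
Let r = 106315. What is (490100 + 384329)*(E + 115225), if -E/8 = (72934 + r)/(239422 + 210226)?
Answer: 5662939577670329/56206 ≈ 1.0075e+11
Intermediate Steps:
E = -179249/56206 (E = -8*(72934 + 106315)/(239422 + 210226) = -1433992/449648 = -8*179249/449648 = -179249/56206 ≈ -3.1891)
(490100 + 384329)*(E + 115225) = (490100 + 384329)*(-179249/56206 + 115225) = 874429*(6476157101/56206) = 5662939577670329/56206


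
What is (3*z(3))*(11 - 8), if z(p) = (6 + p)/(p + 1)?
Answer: 81/4 ≈ 20.250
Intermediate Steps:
z(p) = (6 + p)/(1 + p)
(3*z(3))*(11 - 8) = (3*((6 + 3)/(1 + 3)))*(11 - 8) = (3*(9/4))*3 = (27/4)*3 = 81/4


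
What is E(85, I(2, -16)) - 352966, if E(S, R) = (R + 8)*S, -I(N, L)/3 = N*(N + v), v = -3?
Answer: -351776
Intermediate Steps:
I(N, L) = -3*N*(-3 + N) (I(N, L) = -3*N*(N - 3) = -3*N*(-3 + N))
E(S, R) = S*(8 + R) (E(S, R) = (8 + R)*S = S*(8 + R))
E(85, I(2, -16)) - 352966 = 85*(8 + 3*2*(3 - 1*2)) - 352966 = 85*(8 + 3*2*(3 - 2)) - 352966 = 85*(8 + 3*2*1) - 352966 = 85*(8 + 6) - 352966 = 85*14 - 352966 = 1190 - 352966 = -351776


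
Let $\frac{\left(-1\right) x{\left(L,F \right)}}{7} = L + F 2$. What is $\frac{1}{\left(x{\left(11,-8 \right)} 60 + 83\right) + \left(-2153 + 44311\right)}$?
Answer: $\frac{1}{44341} \approx 2.2553 \cdot 10^{-5}$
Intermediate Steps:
$x{\left(L,F \right)} = - 14 F - 7 L$ ($x{\left(L,F \right)} = - 7 \left(L + F 2\right) = - 7 \left(L + 2 F\right) = - 14 F - 7 L$)
$\frac{1}{\left(x{\left(11,-8 \right)} 60 + 83\right) + \left(-2153 + 44311\right)} = \frac{1}{\left(\left(\left(-14\right) \left(-8\right) - 77\right) 60 + 83\right) + \left(-2153 + 44311\right)} = \frac{1}{\left(\left(112 - 77\right) 60 + 83\right) + 42158} = \frac{1}{\left(35 \cdot 60 + 83\right) + 42158} = \frac{1}{\left(2100 + 83\right) + 42158} = \frac{1}{2183 + 42158} = \frac{1}{44341}$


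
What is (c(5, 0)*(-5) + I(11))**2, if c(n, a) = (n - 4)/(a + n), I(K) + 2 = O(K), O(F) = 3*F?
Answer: 900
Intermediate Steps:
I(K) = -2 + 3*K
c(n, a) = (-4 + n)/(a + n)
(c(5, 0)*(-5) + I(11))**2 = (((-4 + 5)/(0 + 5))*(-5) + (-2 + 3*11))**2 = ((1/5)*(-5) + (-2 + 33))**2 = (((1/5)*1)*(-5) + 31)**2 = ((1/5)*(-5) + 31)**2 = (-1 + 31)**2 = 30**2 = 900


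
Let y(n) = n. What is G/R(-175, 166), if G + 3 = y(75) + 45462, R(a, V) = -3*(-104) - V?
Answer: 22767/73 ≈ 311.88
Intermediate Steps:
R(a, V) = 312 - V
G = 45534 (G = -3 + (75 + 45462) = -3 + 45537 = 45534)
G/R(-175, 166) = 45534/(312 - 1*166) = 45534/(312 - 166) = 45534/146 = 45534*(1/146) = 22767/73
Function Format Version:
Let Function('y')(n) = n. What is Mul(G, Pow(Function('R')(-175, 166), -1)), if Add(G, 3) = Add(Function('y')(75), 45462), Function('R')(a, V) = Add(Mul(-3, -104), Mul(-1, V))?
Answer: Rational(22767, 73) ≈ 311.88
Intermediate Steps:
Function('R')(a, V) = Add(312, Mul(-1, V))
G = 45534 (G = Add(-3, Add(75, 45462)) = Add(-3, 45537) = 45534)
Mul(G, Pow(Function('R')(-175, 166), -1)) = Mul(45534, Pow(Add(312, Mul(-1, 166)), -1)) = Mul(45534, Pow(Add(312, -166), -1)) = Mul(45534, Pow(146, -1)) = Mul(45534, Rational(1, 146)) = Rational(22767, 73)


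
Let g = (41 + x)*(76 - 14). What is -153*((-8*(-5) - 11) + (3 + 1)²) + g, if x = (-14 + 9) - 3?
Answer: -4839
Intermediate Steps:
x = -8 (x = -5 - 3 = -8)
g = 2046 (g = (41 - 8)*(76 - 14) = 33*62 = 2046)
-153*((-8*(-5) - 11) + (3 + 1)²) + g = -153*((-8*(-5) - 11) + (3 + 1)²) + 2046 = -153*((40 - 11) + 4²) + 2046 = -153*(29 + 16) + 2046 = -153*45 + 2046 = -6885 + 2046 = -4839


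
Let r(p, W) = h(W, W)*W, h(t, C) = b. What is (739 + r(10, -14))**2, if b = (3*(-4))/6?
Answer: 588289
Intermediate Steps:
b = -2 (b = -12*1/6 = -2)
h(t, C) = -2
r(p, W) = -2*W
(739 + r(10, -14))**2 = (739 - 2*(-14))**2 = (739 + 28)**2 = 767**2 = 588289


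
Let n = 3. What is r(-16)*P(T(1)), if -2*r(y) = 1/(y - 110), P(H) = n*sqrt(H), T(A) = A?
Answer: 1/84 ≈ 0.011905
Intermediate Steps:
P(H) = 3*sqrt(H)
r(y) = -1/(2*(-110 + y)) (r(y) = -1/(2*(y - 110)) = -1/(2*(-110 + y)))
r(-16)*P(T(1)) = (-1/(-220 + 2*(-16)))*(3*sqrt(1)) = (-1/(-220 - 32))*(3*1) = -1/(-252)*3 = -1*(-1/252)*3 = (1/252)*3 = 1/84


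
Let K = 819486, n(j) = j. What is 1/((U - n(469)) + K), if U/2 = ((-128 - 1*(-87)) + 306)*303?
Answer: 1/979607 ≈ 1.0208e-6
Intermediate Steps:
U = 160590 (U = 2*(((-128 - 1*(-87)) + 306)*303) = 2*(((-128 + 87) + 306)*303) = 2*((-41 + 306)*303) = 2*(265*303) = 2*80295 = 160590)
1/((U - n(469)) + K) = 1/((160590 - 1*469) + 819486) = 1/((160590 - 469) + 819486) = 1/(160121 + 819486) = 1/979607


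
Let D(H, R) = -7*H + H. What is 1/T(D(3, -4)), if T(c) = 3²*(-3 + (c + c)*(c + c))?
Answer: 1/11637 ≈ 8.5933e-5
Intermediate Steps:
D(H, R) = -6*H
T(c) = -27 + 36*c² (T(c) = 9*(-3 + (2*c)*(2*c)) = 9*(-3 + 4*c²) = -27 + 36*c²)
1/T(D(3, -4)) = 1/(-27 + 36*(-6*3)²) = 1/(-27 + 36*(-18)²) = 1/(-27 + 36*324) = 1/(-27 + 11664) = 1/11637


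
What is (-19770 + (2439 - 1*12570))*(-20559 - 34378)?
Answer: 1642671237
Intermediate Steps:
(-19770 + (2439 - 1*12570))*(-20559 - 34378) = (-19770 + (2439 - 12570))*(-54937) = (-19770 - 10131)*(-54937) = -29901*(-54937) = 1642671237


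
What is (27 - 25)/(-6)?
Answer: -⅓ ≈ -0.33333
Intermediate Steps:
(27 - 25)/(-6) = -⅙*2 = -⅓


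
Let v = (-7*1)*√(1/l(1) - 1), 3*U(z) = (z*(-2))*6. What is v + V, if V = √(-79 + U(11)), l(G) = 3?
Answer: I*(√123 - 7*√6/3) ≈ 5.3751*I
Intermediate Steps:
U(z) = -4*z (U(z) = ((z*(-2))*6)/3 = (-2*z*6)/3 = (-12*z)/3 = -4*z)
V = I*√123 (V = √(-79 - 4*11) = √(-79 - 44) = √(-123) = I*√123 ≈ 11.091*I)
v = -7*I*√6/3 (v = (-7*1)*√(1/3 - 1) = -7*√(⅓ - 1) = -7*I*√6/3 ≈ -5.7155*I)
v + V = -7*I*√6/3 + I*√123 = I*√123 - 7*I*√6/3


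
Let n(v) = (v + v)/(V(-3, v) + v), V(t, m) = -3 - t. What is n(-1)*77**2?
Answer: 11858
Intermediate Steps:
n(v) = 2 (n(v) = (v + v)/((-3 - 1*(-3)) + v) = (2*v)/((-3 + 3) + v) = (2*v)/(0 + v) = (2*v)/v = 2)
n(-1)*77**2 = 2*77**2 = 2*5929 = 11858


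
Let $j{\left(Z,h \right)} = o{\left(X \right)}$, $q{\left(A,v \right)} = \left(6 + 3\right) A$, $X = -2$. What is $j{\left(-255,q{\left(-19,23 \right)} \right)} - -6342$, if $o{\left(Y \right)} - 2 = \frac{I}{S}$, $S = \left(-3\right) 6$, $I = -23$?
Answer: $\frac{114215}{18} \approx 6345.3$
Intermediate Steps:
$S = -18$
$q{\left(A,v \right)} = 9 A$
$o{\left(Y \right)} = \frac{59}{18}$ ($o{\left(Y \right)} = 2 - \frac{23}{-18} = 2 - - \frac{23}{18} = 2 + \frac{23}{18} = \frac{59}{18}$)
$j{\left(Z,h \right)} = \frac{59}{18}$
$j{\left(-255,q{\left(-19,23 \right)} \right)} - -6342 = \frac{59}{18} - -6342 = \frac{59}{18} + 6342 = \frac{114215}{18}$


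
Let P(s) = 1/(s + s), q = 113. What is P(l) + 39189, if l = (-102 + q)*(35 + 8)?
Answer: 37072795/946 ≈ 39189.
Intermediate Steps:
l = 473 (l = (-102 + 113)*(35 + 8) = 11*43 = 473)
P(s) = 1/(2*s)
P(l) + 39189 = (½)/473 + 39189 = (½)*(1/473) + 39189 = 1/946 + 39189 = 37072795/946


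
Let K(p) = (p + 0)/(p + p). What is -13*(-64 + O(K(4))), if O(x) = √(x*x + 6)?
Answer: 1599/2 ≈ 799.50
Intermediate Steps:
K(p) = ½ (K(p) = p/((2*p)) = p*(1/(2*p)) = ½)
O(x) = √(6 + x²) (O(x) = √(x² + 6) = √(6 + x²))
-13*(-64 + O(K(4))) = -13*(-64 + √(6 + (½)²)) = -13*(-64 + √(6 + ¼)) = -13*(-64 + √(25/4)) = -13*(-64 + 5/2) = -13*(-123/2) = 1599/2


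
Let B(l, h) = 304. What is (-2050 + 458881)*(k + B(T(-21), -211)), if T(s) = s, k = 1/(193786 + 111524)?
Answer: 14133474176757/101770 ≈ 1.3888e+8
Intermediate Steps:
k = 1/305310 ≈ 3.2754e-6
(-2050 + 458881)*(k + B(T(-21), -211)) = (-2050 + 458881)*(1/305310 + 304) = 456831*(92814241/305310) = 14133474176757/101770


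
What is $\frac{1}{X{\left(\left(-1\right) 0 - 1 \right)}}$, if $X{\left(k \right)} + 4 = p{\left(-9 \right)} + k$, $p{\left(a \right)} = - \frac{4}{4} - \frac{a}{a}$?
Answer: $- \frac{1}{7} \approx -0.14286$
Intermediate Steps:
$p{\left(a \right)} = -2$ ($p{\left(a \right)} = \left(-4\right) \frac{1}{4} - 1 = -1 - 1 = -2$)
$X{\left(k \right)} = -6 + k$ ($X{\left(k \right)} = -4 + \left(-2 + k\right) = -6 + k$)
$\frac{1}{X{\left(\left(-1\right) 0 - 1 \right)}} = \frac{1}{-6 - 1} = \frac{1}{-7} = - \frac{1}{7}$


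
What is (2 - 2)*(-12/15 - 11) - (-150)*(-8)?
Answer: -1200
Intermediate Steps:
(2 - 2)*(-12/15 - 11) - (-150)*(-8) = 0*(-12*1/15 - 11) - 30*40 = 0*(-⅘ - 11) - 1200 = 0*(-59/5) - 1200 = 0 - 1200 = -1200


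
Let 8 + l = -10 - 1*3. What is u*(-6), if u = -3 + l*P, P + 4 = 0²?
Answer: -486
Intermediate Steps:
P = -4 (P = -4 + 0² = -4 + 0 = -4)
l = -21 (l = -8 + (-10 - 1*3) = -8 + (-10 - 3) = -8 - 13 = -21)
u = 81 (u = -3 - 21*(-4) = -3 + 84 = 81)
u*(-6) = 81*(-6) = -486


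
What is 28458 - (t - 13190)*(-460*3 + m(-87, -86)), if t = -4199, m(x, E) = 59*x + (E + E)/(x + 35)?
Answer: -1471191560/13 ≈ -1.1317e+8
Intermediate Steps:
m(x, E) = 59*x + 2*E/(35 + x) (m(x, E) = 59*x + (2*E)/(35 + x) = 59*x + 2*E/(35 + x))
28458 - (t - 13190)*(-460*3 + m(-87, -86)) = 28458 - (-4199 - 13190)*(-460*3 + (2*(-86) + 59*(-87)² + 2065*(-87))/(35 - 87)) = 28458 - (-17389)*(-1380 + (-172 + 59*7569 - 179655)/(-52)) = 28458 - (-17389)*(-1380 - (-172 + 446571 - 179655)/52) = 28458 - (-17389)*(-1380 - 1/52*266744) = 28458 - (-17389)*(-1380 - 66686/13) = 28458 - (-17389)*(-84626)/13 = 28458 - 1*1471561514/13 = 28458 - 1471561514/13 = -1471191560/13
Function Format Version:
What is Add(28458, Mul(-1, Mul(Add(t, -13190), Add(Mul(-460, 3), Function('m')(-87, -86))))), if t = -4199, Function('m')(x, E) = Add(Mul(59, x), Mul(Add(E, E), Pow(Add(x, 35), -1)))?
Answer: Rational(-1471191560, 13) ≈ -1.1317e+8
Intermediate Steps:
Function('m')(x, E) = Add(Mul(59, x), Mul(2, E, Pow(Add(35, x), -1))) (Function('m')(x, E) = Add(Mul(59, x), Mul(Mul(2, E), Pow(Add(35, x), -1))) = Add(Mul(59, x), Mul(2, E, Pow(Add(35, x), -1))))
Add(28458, Mul(-1, Mul(Add(t, -13190), Add(Mul(-460, 3), Function('m')(-87, -86))))) = Add(28458, Mul(-1, Mul(Add(-4199, -13190), Add(Mul(-460, 3), Mul(Pow(Add(35, -87), -1), Add(Mul(2, -86), Mul(59, Pow(-87, 2)), Mul(2065, -87))))))) = Add(28458, Mul(-1, Mul(-17389, Add(-1380, Mul(Pow(-52, -1), Add(-172, Mul(59, 7569), -179655)))))) = Add(28458, Mul(-1, Mul(-17389, Add(-1380, Mul(Rational(-1, 52), Add(-172, 446571, -179655)))))) = Add(28458, Mul(-1, Mul(-17389, Add(-1380, Mul(Rational(-1, 52), 266744))))) = Add(28458, Mul(-1, Mul(-17389, Add(-1380, Rational(-66686, 13))))) = Add(28458, Mul(-1, Mul(-17389, Rational(-84626, 13)))) = Add(28458, Mul(-1, Rational(1471561514, 13))) = Add(28458, Rational(-1471561514, 13)) = Rational(-1471191560, 13)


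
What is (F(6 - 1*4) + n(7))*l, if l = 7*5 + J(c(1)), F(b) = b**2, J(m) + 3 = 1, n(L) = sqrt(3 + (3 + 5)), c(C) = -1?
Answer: 132 + 33*sqrt(11) ≈ 241.45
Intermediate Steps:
n(L) = sqrt(11) (n(L) = sqrt(3 + 8) = sqrt(11))
J(m) = -2 (J(m) = -3 + 1 = -2)
l = 33 (l = 7*5 - 2 = 35 - 2 = 33)
(F(6 - 1*4) + n(7))*l = ((6 - 1*4)**2 + sqrt(11))*33 = ((6 - 4)**2 + sqrt(11))*33 = (2**2 + sqrt(11))*33 = (4 + sqrt(11))*33 = 132 + 33*sqrt(11)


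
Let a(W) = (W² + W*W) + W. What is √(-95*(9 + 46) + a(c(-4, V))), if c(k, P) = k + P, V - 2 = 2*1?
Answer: 5*I*√209 ≈ 72.284*I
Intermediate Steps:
V = 4 (V = 2 + 2*1 = 2 + 2 = 4)
c(k, P) = P + k
a(W) = W + 2*W² (a(W) = (W² + W²) + W = 2*W² + W = W + 2*W²)
√(-95*(9 + 46) + a(c(-4, V))) = √(-95*(9 + 46) + (4 - 4)*(1 + 2*(4 - 4))) = √(-95*55 + 0*(1 + 2*0)) = √(-5225 + 0*(1 + 0)) = √(-5225 + 0*1) = √(-5225 + 0) = √(-5225) = 5*I*√209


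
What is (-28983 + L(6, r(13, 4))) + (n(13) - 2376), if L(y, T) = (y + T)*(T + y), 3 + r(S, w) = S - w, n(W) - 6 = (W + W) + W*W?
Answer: -31014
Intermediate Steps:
n(W) = 6 + W² + 2*W (n(W) = 6 + ((W + W) + W*W) = 6 + (2*W + W²) = 6 + (W² + 2*W) = 6 + W² + 2*W)
r(S, w) = -3 + S - w (r(S, w) = -3 + (S - w) = -3 + S - w)
L(y, T) = (T + y)² (L(y, T) = (T + y)*(T + y) = (T + y)²)
(-28983 + L(6, r(13, 4))) + (n(13) - 2376) = (-28983 + ((-3 + 13 - 1*4) + 6)²) + ((6 + 13² + 2*13) - 2376) = (-28983 + ((-3 + 13 - 4) + 6)²) + ((6 + 169 + 26) - 2376) = (-28983 + (6 + 6)²) + (201 - 2376) = (-28983 + 12²) - 2175 = (-28983 + 144) - 2175 = -28839 - 2175 = -31014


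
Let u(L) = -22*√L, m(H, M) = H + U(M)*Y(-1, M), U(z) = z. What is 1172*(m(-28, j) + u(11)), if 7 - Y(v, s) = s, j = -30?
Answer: -1333736 - 25784*√11 ≈ -1.4193e+6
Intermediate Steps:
Y(v, s) = 7 - s
m(H, M) = H + M*(7 - M)
1172*(m(-28, j) + u(11)) = 1172*((-28 - 1*(-30)*(-7 - 30)) - 22*√11) = 1172*((-28 - 1*(-30)*(-37)) - 22*√11) = 1172*((-28 - 1110) - 22*√11) = 1172*(-1138 - 22*√11) = -1333736 - 25784*√11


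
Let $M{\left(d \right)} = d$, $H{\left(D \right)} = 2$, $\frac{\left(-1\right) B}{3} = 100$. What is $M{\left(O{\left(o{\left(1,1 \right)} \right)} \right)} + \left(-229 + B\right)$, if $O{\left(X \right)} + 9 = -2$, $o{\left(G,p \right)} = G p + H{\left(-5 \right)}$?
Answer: $-540$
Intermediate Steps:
$B = -300$ ($B = \left(-3\right) 100 = -300$)
$o{\left(G,p \right)} = 2 + G p$ ($o{\left(G,p \right)} = G p + 2 = 2 + G p$)
$O{\left(X \right)} = -11$ ($O{\left(X \right)} = -9 - 2 = -11$)
$M{\left(O{\left(o{\left(1,1 \right)} \right)} \right)} + \left(-229 + B\right) = -11 - 529 = -540$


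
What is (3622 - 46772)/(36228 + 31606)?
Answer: -21575/33917 ≈ -0.63611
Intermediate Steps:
(3622 - 46772)/(36228 + 31606) = -43150/67834 = -43150*1/67834 = -21575/33917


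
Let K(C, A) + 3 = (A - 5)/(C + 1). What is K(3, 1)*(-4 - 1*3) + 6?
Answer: 34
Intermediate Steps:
K(C, A) = -3 + (-5 + A)/(1 + C) (K(C, A) = -3 + (A - 5)/(C + 1) = -3 + (-5 + A)/(1 + C))
K(3, 1)*(-4 - 1*3) + 6 = ((-8 + 1 - 3*3)/(1 + 3))*(-4 - 1*3) + 6 = ((-8 + 1 - 9)/4)*(-4 - 3) + 6 = ((¼)*(-16))*(-7) + 6 = -4*(-7) + 6 = 28 + 6 = 34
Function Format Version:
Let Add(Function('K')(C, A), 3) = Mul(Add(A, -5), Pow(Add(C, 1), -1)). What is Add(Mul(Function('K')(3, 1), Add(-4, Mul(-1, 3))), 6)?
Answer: 34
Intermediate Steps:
Function('K')(C, A) = Add(-3, Mul(Pow(Add(1, C), -1), Add(-5, A))) (Function('K')(C, A) = Add(-3, Mul(Add(A, -5), Pow(Add(C, 1), -1))) = Add(-3, Mul(Add(-5, A), Pow(Add(1, C), -1))) = Add(-3, Mul(Pow(Add(1, C), -1), Add(-5, A))))
Add(Mul(Function('K')(3, 1), Add(-4, Mul(-1, 3))), 6) = Add(Mul(Mul(Pow(Add(1, 3), -1), Add(-8, 1, Mul(-3, 3))), Add(-4, Mul(-1, 3))), 6) = Add(Mul(Mul(Pow(4, -1), Add(-8, 1, -9)), Add(-4, -3)), 6) = Add(Mul(Mul(Rational(1, 4), -16), -7), 6) = Add(Mul(-4, -7), 6) = Add(28, 6) = 34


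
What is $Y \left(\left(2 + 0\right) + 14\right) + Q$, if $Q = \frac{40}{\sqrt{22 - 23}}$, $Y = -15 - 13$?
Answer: $-448 - 40 i \approx -448.0 - 40.0 i$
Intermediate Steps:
$Y = -28$
$Q = - 40 i$ ($Q = \frac{40}{\sqrt{-1}} = \frac{40}{i} = 40 \left(- i\right) = - 40 i \approx - 40.0 i$)
$Y \left(\left(2 + 0\right) + 14\right) + Q = - 28 \left(\left(2 + 0\right) + 14\right) - 40 i = - 28 \left(2 + 14\right) - 40 i = \left(-28\right) 16 - 40 i = -448 - 40 i$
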